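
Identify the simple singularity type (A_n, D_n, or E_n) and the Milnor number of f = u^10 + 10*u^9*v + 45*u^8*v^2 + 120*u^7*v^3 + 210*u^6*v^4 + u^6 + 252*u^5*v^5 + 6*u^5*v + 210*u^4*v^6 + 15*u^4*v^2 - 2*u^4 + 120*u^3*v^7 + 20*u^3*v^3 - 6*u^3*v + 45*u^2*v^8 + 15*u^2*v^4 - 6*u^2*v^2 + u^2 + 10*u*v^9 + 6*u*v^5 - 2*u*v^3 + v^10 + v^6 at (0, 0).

Type A_{9}, Milnor number mu = 9.

The Hessian of f at 0 is [[2, 0], [0, 0]] with rank 1, so corank 1. A Groebner basis of the Jacobian ideal J(f) in C{u,v} is {-4*u*v^2 + u + v^5 - v^3, u^2/2 + u*v^3 - u*v/2 + v^4/2, u^3, u^2*v + u*v^2 - u/3 + v^3/3}; counting standard monomials gives mu = 9. Corank 1: A-series; mu = 9 gives A_9.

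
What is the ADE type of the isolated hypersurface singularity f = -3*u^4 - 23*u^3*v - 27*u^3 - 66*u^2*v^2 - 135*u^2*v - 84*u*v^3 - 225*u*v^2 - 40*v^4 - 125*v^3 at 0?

The Hessian of f at 0 is [[0, 0], [0, 0]] with rank 0, so corank 2. A Groebner basis of the Jacobian ideal J(f) in C{u,v} is {19683*u^2 + 65610*u*v + v^4 + 27*v^3 + 54675*v^2, u^3 + 1485*u^2 + 4950*u*v + 20*v^3/3 + 4125*v^2, u^2*v - 567*u^2 - 1890*u*v - 32*v^3/9 - 1575*v^2, 162*u^2 + u*v^2 + 540*u*v + 17*v^3/9 + 450*v^2}; counting standard monomials gives mu = 7. Corank 2; j^3 = -(3*u + 5*v)^3 is a perfect cube, so E-series; the 4-jet and mu = 7 give E_7.

E7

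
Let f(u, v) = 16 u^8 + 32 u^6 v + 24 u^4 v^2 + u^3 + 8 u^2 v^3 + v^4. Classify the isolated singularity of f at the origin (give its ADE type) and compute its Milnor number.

The Hessian of f at 0 has rank 0. Corank 2; j^3 = u^3 is a perfect cube, so E-series; the 4-jet and mu = 6 give E_6.

Type E_6, Milnor number mu = 6.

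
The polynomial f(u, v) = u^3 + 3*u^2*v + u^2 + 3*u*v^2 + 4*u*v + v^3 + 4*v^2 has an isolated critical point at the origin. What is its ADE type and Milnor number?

The Hessian of f at 0 is [[2, 4], [4, 8]] with rank 1, so corank 1. A Groebner basis of the Jacobian ideal J(f) in C{u,v} is {v^2, u + 2*v}; counting standard monomials gives mu = 2. Corank 1: A-series; mu = 2 gives A_2.

Type A_2, Milnor number mu = 2.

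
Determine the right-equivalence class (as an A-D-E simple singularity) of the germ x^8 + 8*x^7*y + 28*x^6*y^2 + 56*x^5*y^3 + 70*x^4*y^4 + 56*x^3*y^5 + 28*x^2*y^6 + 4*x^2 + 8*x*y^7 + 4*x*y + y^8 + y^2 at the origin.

The Hessian of f at 0 is [[8, 4], [4, 2]] with rank 1, so corank 1. A Groebner basis of the Jacobian ideal J(f) in C{x,y} is {y^7, x + y/2}; counting standard monomials gives mu = 7. Corank 1: A-series; mu = 7 gives A_7.

A_7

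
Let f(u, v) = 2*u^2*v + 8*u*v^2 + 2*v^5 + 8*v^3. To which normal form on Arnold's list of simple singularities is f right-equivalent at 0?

D_{6}

The Hessian of f at 0 is [[0, 0], [0, 0]] with rank 0, so corank 2. A Groebner basis of the Jacobian ideal J(f) in C{u,v} is {u^2/5 + v^4 - 4*v^2/5, u^3 + 8*v^3, u*v + 2*v^2}; counting standard monomials gives mu = 6. Corank 2; j^3 = 2*v*(u + 2*v)^2 has shape L^2 M (L != M), so D-series; mu = 6 gives D_6.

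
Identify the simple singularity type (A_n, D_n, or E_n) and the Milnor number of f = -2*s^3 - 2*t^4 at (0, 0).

Type E6, Milnor number mu = 6.

The Hessian of f at 0 has rank 0. Corank 2; j^3 = -2*s^3 is a perfect cube, so E-series; the 4-jet and mu = 6 give E_6.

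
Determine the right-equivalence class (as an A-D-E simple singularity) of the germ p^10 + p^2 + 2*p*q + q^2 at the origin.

A_{9}

The Hessian of f at 0 has rank 1. Corank 1: A-series; mu = 9 gives A_9.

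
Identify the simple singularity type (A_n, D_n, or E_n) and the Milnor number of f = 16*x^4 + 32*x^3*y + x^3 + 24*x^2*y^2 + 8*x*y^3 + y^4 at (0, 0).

Type E_6, Milnor number mu = 6.

The Hessian of f at 0 is [[0, 0], [0, 0]] with rank 0, so corank 2. A Groebner basis of the Jacobian ideal J(f) in C{x,y} is {y^4, x*y^2 + y^3/6, x^2}; counting standard monomials gives mu = 6. Corank 2; j^3 = x^3 is a perfect cube, so E-series; the 4-jet and mu = 6 give E_6.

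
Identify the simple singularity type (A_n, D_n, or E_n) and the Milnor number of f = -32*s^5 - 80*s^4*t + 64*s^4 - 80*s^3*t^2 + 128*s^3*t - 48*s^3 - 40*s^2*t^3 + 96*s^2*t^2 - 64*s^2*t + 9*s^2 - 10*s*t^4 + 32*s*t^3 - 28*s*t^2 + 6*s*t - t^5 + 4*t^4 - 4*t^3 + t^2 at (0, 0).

Type A4, Milnor number mu = 4.

The Hessian of f at 0 has rank 1. Corank 1: A-series; mu = 4 gives A_4.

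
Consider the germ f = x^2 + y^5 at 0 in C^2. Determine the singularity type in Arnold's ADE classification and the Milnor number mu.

Type A4, Milnor number mu = 4.

The Hessian of f at 0 has rank 1. Corank 1: A-series; mu = 4 gives A_4.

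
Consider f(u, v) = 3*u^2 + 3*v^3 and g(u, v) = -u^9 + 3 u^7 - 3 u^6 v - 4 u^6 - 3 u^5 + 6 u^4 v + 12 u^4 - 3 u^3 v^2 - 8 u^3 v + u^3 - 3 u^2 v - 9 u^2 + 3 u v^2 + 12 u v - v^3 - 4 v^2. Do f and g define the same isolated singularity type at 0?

Yes.

The Hessian of f at 0 is [[6, 0], [0, 0]] with rank 1, so corank 1. A Groebner basis of the Jacobian ideal J(f) in C{u,v} is {v^2, u}; counting standard monomials gives mu = 2. Corank 1: A-series; mu = 2 gives A_2. The Hessian of g at 0 is [[-18, 12], [12, -8]] with rank 1, so corank 1. A Groebner basis of the Jacobian ideal J(g) in C{u,v} is {v^2, u - 2*v/3}; counting standard monomials gives mu = 2. Corank 1: A-series; mu = 2 gives A_2. Both have type A_2, hence right-equivalent.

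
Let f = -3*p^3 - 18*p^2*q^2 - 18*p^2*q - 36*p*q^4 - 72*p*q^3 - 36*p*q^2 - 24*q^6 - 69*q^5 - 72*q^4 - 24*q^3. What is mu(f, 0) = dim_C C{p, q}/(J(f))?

8

The Hessian of f at 0 is [[0, 0], [0, 0]] with rank 0, so corank 2. A Groebner basis of the Jacobian ideal J(f) in C{p,q} is {q^4, p^3 + 6*p^2*q - 3*p^2 - 12*p*q - 16*q^3 - 12*q^2, p^2/4 + p*q^2 + p*q + 2*q^3 + q^2}; counting standard monomials gives mu = 8. Corank 2; j^3 = -3*(p + 2*q)^3 is a perfect cube, so E-series; the 5-jet and mu = 8 give E_8.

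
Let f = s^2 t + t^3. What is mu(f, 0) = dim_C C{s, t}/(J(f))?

4

The Hessian of f at 0 has rank 0. Corank 2; j^3 = t*(s^2 + t^2) splits into three distinct lines over C (the quadratic factor has nonzero discriminant), so D_4.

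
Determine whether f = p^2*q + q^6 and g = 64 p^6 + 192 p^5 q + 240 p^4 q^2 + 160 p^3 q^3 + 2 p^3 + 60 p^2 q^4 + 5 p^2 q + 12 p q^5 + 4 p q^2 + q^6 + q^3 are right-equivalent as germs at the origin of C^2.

Yes.

The Hessian of f at 0 is [[0, 0], [0, 0]] with rank 0, so corank 2. A Groebner basis of the Jacobian ideal J(f) in C{p,q} is {p^2/6 + q^5, p^3, p*q}; counting standard monomials gives mu = 7. Corank 2; j^3 = p^2*q has shape L^2 M (L != M), so D-series; mu = 7 gives D_7. The Hessian of g at 0 is [[0, 0], [0, 0]] with rank 0, so corank 2. A Groebner basis of the Jacobian ideal J(g) in C{p,q} is {-p*q/12 + q^5 - q^2/12, p*q^2 + q^3, p^2 + 3*p*q/2 + q^2/2}; counting standard monomials gives mu = 7. Corank 2; j^3 = (p + q)^2*(2*p + q) has shape L^2 M (L != M), so D-series; mu = 7 gives D_7. Both have type D_7, hence right-equivalent.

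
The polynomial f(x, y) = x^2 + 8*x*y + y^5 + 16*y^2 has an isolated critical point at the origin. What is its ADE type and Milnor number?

Type A4, Milnor number mu = 4.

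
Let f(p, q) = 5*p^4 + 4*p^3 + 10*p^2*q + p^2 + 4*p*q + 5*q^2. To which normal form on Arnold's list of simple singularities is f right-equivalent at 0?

The Hessian of f at 0 has rank 2. Corank 0: nondegenerate Morse point, so A_1.

A_{1}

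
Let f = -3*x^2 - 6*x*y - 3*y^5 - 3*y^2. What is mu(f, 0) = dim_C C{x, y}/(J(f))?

4

The Hessian of f at 0 is [[-6, -6], [-6, -6]] with rank 1, so corank 1. A Groebner basis of the Jacobian ideal J(f) in C{x,y} is {y^4, x + y}; counting standard monomials gives mu = 4. Corank 1: A-series; mu = 4 gives A_4.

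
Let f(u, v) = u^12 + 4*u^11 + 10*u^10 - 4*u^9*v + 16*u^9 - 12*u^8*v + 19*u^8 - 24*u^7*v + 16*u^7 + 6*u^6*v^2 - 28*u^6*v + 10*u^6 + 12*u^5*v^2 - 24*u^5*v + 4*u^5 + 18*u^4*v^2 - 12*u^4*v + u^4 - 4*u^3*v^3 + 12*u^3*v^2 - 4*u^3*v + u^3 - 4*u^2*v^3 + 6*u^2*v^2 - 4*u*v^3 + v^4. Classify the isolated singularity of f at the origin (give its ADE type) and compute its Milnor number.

The Hessian of f at 0 has rank 0. Corank 2; j^3 = u^3 is a perfect cube, so E-series; the 4-jet and mu = 6 give E_6.

Type E6, Milnor number mu = 6.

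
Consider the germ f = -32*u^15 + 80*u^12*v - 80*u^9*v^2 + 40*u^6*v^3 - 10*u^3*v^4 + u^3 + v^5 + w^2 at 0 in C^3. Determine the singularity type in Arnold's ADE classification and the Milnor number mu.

Type E_{8}, Milnor number mu = 8.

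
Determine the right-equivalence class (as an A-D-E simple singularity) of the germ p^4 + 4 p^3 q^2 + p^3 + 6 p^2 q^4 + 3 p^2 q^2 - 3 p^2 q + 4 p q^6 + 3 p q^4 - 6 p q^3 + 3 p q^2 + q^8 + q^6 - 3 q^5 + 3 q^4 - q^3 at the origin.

The Hessian of f at 0 has rank 0. Corank 2; j^3 = (p - q)^3 is a perfect cube, so E-series; the 4-jet and mu = 6 give E_6.

E_6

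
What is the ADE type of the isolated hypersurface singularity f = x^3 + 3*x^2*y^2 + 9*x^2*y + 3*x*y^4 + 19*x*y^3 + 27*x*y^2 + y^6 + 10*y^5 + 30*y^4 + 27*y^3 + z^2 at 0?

E7

The Hessian of f at 0 has rank 1. Corank 2; j^3 = (x + 3*y)^3 is a perfect cube, so E-series; the 4-jet and mu = 7 give E_7.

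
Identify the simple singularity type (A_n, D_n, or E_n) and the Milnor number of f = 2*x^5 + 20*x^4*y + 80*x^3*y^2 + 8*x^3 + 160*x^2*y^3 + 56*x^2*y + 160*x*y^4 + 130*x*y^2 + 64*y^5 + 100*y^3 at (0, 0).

Type D6, Milnor number mu = 6.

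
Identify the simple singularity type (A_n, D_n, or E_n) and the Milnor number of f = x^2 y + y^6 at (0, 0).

Type D_7, Milnor number mu = 7.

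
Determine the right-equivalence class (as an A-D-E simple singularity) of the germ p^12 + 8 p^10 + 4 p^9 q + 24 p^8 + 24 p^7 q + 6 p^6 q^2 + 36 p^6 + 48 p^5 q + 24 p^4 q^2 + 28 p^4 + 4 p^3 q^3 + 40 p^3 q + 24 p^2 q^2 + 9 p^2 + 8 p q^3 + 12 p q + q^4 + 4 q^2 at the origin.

A_3

The Hessian of f at 0 has rank 1. Corank 1: A-series; mu = 3 gives A_3.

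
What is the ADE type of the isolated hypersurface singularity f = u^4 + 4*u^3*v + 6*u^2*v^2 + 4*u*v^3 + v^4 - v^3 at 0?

E_{6}

The Hessian of f at 0 has rank 0. Corank 2; j^3 = -v^3 is a perfect cube, so E-series; the 4-jet and mu = 6 give E_6.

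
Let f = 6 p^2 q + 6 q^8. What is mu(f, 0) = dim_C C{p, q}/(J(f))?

The Hessian of f at 0 is [[0, 0], [0, 0]] with rank 0, so corank 2. A Groebner basis of the Jacobian ideal J(f) in C{p,q} is {p^2/8 + q^7, p^3, p*q}; counting standard monomials gives mu = 9. Corank 2; j^3 = 6*p^2*q has shape L^2 M (L != M), so D-series; mu = 9 gives D_9.

9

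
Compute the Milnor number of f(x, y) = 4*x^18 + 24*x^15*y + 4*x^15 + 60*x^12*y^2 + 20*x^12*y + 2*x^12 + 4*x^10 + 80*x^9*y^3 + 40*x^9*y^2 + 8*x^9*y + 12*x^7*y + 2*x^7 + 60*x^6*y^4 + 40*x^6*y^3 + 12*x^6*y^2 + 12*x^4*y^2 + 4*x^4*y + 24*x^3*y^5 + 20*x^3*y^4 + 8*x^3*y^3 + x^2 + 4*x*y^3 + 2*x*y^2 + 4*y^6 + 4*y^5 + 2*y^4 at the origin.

The Hessian of f at 0 has rank 1. Corank 1: A-series; mu = 3 gives A_3.

3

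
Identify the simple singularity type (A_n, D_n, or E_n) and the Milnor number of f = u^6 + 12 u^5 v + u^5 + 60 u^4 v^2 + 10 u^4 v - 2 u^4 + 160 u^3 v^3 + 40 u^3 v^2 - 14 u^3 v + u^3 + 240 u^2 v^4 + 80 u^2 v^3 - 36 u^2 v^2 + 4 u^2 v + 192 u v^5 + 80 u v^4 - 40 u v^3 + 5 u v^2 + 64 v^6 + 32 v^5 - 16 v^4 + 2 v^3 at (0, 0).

Type D_{7}, Milnor number mu = 7.

The Hessian of f at 0 is [[0, 0], [0, 0]] with rank 0, so corank 2. A Groebner basis of the Jacobian ideal J(f) in C{u,v} is {-11*u^2/15 - 8*u*v/5 + v^4 + 2*v^3/15 - 13*v^2/15, u^3 - 9*u^2/5 - 21*u*v/5 + 8*v^3/5 - 12*v^2/5, u^2*v + 16*u^2/15 + 13*u*v/5 - 22*v^3/15 + 23*v^2/15, -7*u^2/15 + u*v^2 - 6*u*v/5 + 19*v^3/15 - 11*v^2/15}; counting standard monomials gives mu = 7. Corank 2; j^3 = (u + v)^2*(u + 2*v) has shape L^2 M (L != M), so D-series; mu = 7 gives D_7.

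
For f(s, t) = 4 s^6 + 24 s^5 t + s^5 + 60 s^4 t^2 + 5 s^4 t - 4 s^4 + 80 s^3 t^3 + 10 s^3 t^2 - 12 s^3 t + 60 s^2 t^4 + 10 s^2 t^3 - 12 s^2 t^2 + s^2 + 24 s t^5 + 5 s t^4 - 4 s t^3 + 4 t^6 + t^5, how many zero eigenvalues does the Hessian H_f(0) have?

Hessian at 0 has rank 1.

1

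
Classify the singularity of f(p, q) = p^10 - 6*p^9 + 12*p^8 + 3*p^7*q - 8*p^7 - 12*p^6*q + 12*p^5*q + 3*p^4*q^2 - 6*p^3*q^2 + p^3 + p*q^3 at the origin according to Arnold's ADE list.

The Hessian of f at 0 has rank 0. Corank 2; j^3 = p^3 is a perfect cube, so E-series; the 4-jet and mu = 7 give E_7.

E_7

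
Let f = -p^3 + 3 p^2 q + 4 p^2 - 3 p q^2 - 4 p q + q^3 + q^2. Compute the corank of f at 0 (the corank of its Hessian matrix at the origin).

The Hessian at 0 is [[8, -4], [-4, 2]] of rank 1; hence corank 1.

1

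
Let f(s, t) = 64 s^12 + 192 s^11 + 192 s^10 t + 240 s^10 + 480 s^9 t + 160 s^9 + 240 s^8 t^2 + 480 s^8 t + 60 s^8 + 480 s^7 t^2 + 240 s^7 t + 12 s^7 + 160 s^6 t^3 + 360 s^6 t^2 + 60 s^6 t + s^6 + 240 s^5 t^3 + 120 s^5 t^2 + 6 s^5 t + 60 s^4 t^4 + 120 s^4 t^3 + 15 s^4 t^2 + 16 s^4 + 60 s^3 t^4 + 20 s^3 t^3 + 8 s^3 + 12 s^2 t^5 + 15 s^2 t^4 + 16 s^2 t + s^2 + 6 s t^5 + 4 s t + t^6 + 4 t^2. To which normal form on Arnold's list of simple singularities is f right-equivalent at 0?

The Hessian of f at 0 is [[2, 4], [4, 8]] with rank 1, so corank 1. A Groebner basis of the Jacobian ideal J(f) in C{s,t} is {s*t^2 - 3*s*t/8 + s/64 - t^2/2 + t/32, 5*s*t/16 - s/64 + t^3 + 3*t^2/8 - t/32, s^2 + s/4 + t/2}; counting standard monomials gives mu = 5. Corank 1: A-series; mu = 5 gives A_5.

A5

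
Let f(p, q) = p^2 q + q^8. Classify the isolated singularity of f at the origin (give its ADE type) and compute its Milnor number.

The Hessian of f at 0 has rank 0. Corank 2; j^3 = p^2*q has shape L^2 M (L != M), so D-series; mu = 9 gives D_9.

Type D_{9}, Milnor number mu = 9.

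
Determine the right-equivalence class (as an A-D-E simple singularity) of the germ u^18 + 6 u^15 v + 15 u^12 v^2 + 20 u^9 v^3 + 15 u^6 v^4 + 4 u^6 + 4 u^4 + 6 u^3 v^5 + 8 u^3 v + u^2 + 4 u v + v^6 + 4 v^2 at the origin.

The Hessian of f at 0 has rank 1. Corank 1: A-series; mu = 5 gives A_5.

A_{5}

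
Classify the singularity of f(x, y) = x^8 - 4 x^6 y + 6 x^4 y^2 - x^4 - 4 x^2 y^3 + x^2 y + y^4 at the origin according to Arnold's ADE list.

D5

The Hessian of f at 0 has rank 0. Corank 2; j^3 = x^2*y has shape L^2 M (L != M), so D-series; mu = 5 gives D_5.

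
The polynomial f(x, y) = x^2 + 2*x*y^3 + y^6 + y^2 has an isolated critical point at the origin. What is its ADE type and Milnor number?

Type A_1, Milnor number mu = 1.

The Hessian of f at 0 is [[2, 0], [0, 2]] with rank 2, so corank 0. A Groebner basis of the Jacobian ideal J(f) in C{x,y} is {x, y}; counting standard monomials gives mu = 1. Corank 0: nondegenerate Morse point, so A_1.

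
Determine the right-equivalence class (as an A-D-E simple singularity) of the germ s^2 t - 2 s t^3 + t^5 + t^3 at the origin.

D_4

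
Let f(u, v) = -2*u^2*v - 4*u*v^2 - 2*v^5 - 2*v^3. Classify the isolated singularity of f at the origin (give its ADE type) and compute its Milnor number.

The Hessian of f at 0 has rank 0. Corank 2; j^3 = -2*v*(u + v)^2 has shape L^2 M (L != M), so D-series; mu = 6 gives D_6.

Type D_6, Milnor number mu = 6.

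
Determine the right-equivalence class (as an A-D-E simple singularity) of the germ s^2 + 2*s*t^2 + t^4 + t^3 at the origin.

A_{2}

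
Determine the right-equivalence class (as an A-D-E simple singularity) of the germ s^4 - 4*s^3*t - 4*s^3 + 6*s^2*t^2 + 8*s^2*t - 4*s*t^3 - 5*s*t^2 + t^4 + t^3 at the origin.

D_{5}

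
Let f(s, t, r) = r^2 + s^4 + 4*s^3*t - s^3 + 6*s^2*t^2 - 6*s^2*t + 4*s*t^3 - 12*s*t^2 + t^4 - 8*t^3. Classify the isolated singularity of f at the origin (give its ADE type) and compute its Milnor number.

The Hessian of f at 0 is [[0, 0, 0], [0, 0, 0], [0, 0, 2]] with rank 1, so corank 2. A Groebner basis of the Jacobian ideal J(f) in C{s,t,r} is {t^4, s*t^2 + 5*t^3/3, s^2 + 4*s*t + 4*t^2, r}; counting standard monomials gives mu = 6. Corank 2; j^3 = -(s + 2*t)^3 is a perfect cube, so E-series; the 4-jet and mu = 6 give E_6.

Type E6, Milnor number mu = 6.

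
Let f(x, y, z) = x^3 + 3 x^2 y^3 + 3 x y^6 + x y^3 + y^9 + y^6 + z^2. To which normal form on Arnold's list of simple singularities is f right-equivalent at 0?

E_{7}

The Hessian of f at 0 is [[0, 0, 0], [0, 0, 0], [0, 0, 2]] with rank 1, so corank 2. A Groebner basis of the Jacobian ideal J(f) in C{x,y,z} is {x^3, x*y^2, 3*x^2 + y^3, z}; counting standard monomials gives mu = 7. Corank 2; j^3 = x^3 is a perfect cube, so E-series; the 4-jet and mu = 7 give E_7.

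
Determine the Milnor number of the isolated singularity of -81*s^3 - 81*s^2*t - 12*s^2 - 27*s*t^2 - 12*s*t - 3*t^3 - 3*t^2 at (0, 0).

2

The Hessian of f at 0 has rank 1. Corank 1: A-series; mu = 2 gives A_2.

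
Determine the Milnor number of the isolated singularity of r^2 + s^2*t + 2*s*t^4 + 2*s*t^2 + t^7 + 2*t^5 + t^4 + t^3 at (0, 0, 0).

The Hessian of f at 0 has rank 1. Corank 2; j^3 = t*(s + t)^2 has shape L^2 M (L != M), so D-series; mu = 5 gives D_5.

5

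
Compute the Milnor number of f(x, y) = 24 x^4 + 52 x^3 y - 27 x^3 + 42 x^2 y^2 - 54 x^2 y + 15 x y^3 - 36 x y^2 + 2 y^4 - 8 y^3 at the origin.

The Hessian of f at 0 has rank 0. Corank 2; j^3 = -(3*x + 2*y)^3 is a perfect cube, so E-series; the 4-jet and mu = 7 give E_7.

7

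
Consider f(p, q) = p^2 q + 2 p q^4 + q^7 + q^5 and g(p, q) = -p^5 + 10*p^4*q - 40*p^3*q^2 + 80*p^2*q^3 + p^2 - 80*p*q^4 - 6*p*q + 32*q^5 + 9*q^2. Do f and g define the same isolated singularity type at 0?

No.

The Hessian of f at 0 has rank 0. Corank 2; j^3 = p^2*q has shape L^2 M (L != M), so D-series; mu = 6 gives D_6. The Hessian of g at 0 has rank 1. Corank 1: A-series; mu = 4 gives A_4. f is D_6 but g is A_4, hence not right-equivalent.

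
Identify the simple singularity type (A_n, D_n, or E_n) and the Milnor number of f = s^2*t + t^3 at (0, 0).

Type D_4, Milnor number mu = 4.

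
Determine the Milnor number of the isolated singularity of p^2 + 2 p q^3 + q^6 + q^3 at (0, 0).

The Hessian of f at 0 has rank 1. Corank 1: A-series; mu = 2 gives A_2.

2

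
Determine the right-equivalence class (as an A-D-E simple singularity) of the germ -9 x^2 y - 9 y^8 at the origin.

D9

The Hessian of f at 0 is [[0, 0], [0, 0]] with rank 0, so corank 2. A Groebner basis of the Jacobian ideal J(f) in C{x,y} is {x^2/8 + y^7, x^3, x*y}; counting standard monomials gives mu = 9. Corank 2; j^3 = -9*x^2*y has shape L^2 M (L != M), so D-series; mu = 9 gives D_9.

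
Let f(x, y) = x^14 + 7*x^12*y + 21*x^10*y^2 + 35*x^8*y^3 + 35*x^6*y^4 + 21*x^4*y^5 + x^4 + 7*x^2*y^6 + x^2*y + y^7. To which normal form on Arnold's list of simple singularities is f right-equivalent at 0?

The Hessian of f at 0 has rank 0. Corank 2; j^3 = x^2*y has shape L^2 M (L != M), so D-series; mu = 8 gives D_8.

D8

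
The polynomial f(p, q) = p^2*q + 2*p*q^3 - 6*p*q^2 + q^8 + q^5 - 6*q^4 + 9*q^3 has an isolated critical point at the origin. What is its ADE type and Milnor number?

The Hessian of f at 0 has rank 0. Corank 2; j^3 = q*(p - 3*q)^2 has shape L^2 M (L != M), so D-series; mu = 9 gives D_9.

Type D9, Milnor number mu = 9.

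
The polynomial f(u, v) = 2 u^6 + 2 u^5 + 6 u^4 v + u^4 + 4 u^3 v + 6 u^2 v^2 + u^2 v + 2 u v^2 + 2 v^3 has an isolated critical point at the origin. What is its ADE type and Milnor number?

The Hessian of f at 0 is [[0, 0], [0, 0]] with rank 0, so corank 2. A Groebner basis of the Jacobian ideal J(f) in C{u,v} is {v^3, u^2 + 2*v^2, u*v + v^2}; counting standard monomials gives mu = 4. Corank 2; j^3 = v*(u^2 + 2*u*v + 2*v^2) splits into three distinct lines over C (the quadratic factor has nonzero discriminant), so D_4.

Type D4, Milnor number mu = 4.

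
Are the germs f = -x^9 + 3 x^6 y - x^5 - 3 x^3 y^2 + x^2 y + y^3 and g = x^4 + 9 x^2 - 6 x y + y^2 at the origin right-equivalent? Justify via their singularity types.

No.

The Hessian of f at 0 has rank 0. Corank 2; j^3 = y*(x^2 + y^2) splits into three distinct lines over C (the quadratic factor has nonzero discriminant), so D_4. The Hessian of g at 0 has rank 1. Corank 1: A-series; mu = 3 gives A_3. f is D_4 but g is A_3, hence not right-equivalent.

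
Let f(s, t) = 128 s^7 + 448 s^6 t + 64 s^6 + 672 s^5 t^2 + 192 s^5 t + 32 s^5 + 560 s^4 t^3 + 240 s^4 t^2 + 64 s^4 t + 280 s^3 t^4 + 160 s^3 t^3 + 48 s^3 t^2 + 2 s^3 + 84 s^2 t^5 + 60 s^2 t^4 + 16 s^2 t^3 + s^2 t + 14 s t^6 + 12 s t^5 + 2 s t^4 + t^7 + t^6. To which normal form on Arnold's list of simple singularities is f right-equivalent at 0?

D_{7}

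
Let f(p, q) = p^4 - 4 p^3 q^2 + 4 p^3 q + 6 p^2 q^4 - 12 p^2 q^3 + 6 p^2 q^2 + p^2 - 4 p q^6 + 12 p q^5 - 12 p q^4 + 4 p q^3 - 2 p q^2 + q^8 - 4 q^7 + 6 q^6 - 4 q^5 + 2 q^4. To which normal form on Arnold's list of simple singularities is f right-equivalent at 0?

A_3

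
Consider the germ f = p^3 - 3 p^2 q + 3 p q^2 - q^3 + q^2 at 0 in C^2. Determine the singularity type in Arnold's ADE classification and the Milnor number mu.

Type A_2, Milnor number mu = 2.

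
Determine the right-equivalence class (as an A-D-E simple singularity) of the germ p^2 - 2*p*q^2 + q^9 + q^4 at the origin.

The Hessian of f at 0 has rank 1. Corank 1: A-series; mu = 8 gives A_8.

A_{8}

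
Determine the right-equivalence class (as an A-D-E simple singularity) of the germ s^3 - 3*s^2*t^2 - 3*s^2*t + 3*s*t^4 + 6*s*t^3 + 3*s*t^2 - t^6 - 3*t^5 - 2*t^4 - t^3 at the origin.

E6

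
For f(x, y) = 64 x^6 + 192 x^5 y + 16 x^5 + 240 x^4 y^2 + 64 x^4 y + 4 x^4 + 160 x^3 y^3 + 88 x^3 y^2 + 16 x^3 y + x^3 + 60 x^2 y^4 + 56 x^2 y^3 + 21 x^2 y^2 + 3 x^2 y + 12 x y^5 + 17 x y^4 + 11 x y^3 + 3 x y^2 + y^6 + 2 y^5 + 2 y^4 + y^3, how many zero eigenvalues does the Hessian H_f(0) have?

2

Hessian at 0 has rank 0.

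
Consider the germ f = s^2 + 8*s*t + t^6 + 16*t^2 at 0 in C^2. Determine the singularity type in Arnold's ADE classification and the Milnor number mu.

Type A_5, Milnor number mu = 5.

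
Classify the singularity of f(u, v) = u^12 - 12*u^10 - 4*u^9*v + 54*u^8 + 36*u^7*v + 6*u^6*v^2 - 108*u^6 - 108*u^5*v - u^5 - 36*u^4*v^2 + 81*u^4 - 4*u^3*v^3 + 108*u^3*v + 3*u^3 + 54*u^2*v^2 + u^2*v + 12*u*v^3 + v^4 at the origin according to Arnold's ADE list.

D5

The Hessian of f at 0 has rank 0. Corank 2; j^3 = u^2*(3*u + v) has shape L^2 M (L != M), so D-series; mu = 5 gives D_5.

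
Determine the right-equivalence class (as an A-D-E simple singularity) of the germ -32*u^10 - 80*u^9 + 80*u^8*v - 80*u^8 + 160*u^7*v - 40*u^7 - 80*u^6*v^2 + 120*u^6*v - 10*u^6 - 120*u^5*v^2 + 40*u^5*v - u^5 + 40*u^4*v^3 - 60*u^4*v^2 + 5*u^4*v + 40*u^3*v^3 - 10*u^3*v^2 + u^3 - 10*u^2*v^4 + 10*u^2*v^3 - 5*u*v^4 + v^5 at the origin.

The Hessian of f at 0 has rank 0. Corank 2; j^3 = u^3 is a perfect cube, so E-series; the 5-jet and mu = 8 give E_8.

E_8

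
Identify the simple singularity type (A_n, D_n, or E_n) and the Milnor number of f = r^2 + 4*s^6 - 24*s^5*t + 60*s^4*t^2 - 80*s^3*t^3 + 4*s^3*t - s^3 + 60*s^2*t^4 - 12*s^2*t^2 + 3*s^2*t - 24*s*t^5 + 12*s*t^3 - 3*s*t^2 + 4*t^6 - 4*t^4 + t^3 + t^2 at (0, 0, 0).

The Hessian of f at 0 has rank 2. Corank 1: A-series; mu = 2 gives A_2.

Type A_{2}, Milnor number mu = 2.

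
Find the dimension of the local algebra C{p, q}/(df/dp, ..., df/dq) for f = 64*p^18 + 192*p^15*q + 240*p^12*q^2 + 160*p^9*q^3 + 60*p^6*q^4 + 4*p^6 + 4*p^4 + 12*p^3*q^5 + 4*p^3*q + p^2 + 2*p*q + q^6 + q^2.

5

The Hessian of f at 0 has rank 1. Corank 1: A-series; mu = 5 gives A_5.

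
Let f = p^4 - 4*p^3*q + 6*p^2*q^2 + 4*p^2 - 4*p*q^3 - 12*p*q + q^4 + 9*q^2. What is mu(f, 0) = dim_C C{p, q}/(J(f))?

3

The Hessian of f at 0 has rank 1. Corank 1: A-series; mu = 3 gives A_3.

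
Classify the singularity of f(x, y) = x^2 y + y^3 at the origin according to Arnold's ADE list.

The Hessian of f at 0 has rank 0. Corank 2; j^3 = y*(x^2 + y^2) splits into three distinct lines over C (the quadratic factor has nonzero discriminant), so D_4.

D_4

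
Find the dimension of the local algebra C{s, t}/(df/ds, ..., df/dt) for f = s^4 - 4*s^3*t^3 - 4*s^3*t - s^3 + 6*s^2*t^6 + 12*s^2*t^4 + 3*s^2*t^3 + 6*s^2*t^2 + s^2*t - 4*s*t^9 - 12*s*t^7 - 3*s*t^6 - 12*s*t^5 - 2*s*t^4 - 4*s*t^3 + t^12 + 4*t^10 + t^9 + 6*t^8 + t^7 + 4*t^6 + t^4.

The Hessian of f at 0 is [[0, 0], [0, 0]] with rank 0, so corank 2. A Groebner basis of the Jacobian ideal J(f) in C{s,t} is {s*t^2, s*t/4 + t^3, s^2 - s*t}; counting standard monomials gives mu = 5. Corank 2; j^3 = -s^2*(s - t) has shape L^2 M (L != M), so D-series; mu = 5 gives D_5.

5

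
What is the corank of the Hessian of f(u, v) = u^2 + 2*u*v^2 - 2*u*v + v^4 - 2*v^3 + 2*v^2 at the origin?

0

Hessian at 0 has rank 2.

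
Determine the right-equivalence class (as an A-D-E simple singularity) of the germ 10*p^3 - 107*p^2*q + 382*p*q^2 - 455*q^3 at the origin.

D4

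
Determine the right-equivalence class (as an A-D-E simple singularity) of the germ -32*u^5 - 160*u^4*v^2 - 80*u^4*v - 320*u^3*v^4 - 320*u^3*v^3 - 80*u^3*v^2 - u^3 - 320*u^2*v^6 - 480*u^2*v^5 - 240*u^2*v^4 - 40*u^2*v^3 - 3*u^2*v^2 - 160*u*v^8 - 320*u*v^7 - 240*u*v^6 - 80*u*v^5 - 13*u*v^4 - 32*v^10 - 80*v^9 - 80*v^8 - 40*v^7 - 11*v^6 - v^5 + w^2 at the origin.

E8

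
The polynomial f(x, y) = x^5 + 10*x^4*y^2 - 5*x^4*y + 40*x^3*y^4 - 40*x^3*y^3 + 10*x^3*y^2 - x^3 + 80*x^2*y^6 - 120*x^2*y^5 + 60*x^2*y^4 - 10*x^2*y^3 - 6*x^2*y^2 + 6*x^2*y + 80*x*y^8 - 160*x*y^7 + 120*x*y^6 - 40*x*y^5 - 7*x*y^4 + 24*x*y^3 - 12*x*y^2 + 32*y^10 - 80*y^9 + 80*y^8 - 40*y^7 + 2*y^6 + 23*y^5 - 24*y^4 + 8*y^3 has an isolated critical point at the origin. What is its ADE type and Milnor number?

The Hessian of f at 0 is [[0, 0], [0, 0]] with rank 0, so corank 2. A Groebner basis of the Jacobian ideal J(f) in C{x,y} is {7*x^2/16 + x*y^3 + 7*x*y^2/4 - 7*x*y/4 - 7*y^3/2 + 7*y^2/4, x^2/4 + x*y^2 - x*y + y^4 - 2*y^3 + y^2, x^3 + 3*x^2/2 - 6*x*y^2 - 6*x*y + 4*y^3 + 6*y^2, x^2*y + x^2/4 - 3*x*y^2 - x*y + 2*y^3 + y^2}; counting standard monomials gives mu = 8. Corank 2; j^3 = -(x - 2*y)^3 is a perfect cube, so E-series; the 5-jet and mu = 8 give E_8.

Type E_{8}, Milnor number mu = 8.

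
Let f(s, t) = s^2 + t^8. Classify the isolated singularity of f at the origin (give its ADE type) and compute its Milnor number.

Type A7, Milnor number mu = 7.

The Hessian of f at 0 has rank 1. Corank 1: A-series; mu = 7 gives A_7.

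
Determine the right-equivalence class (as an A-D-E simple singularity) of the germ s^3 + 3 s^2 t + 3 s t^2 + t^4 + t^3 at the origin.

E_6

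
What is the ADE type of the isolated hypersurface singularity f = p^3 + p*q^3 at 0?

The Hessian of f at 0 is [[0, 0], [0, 0]] with rank 0, so corank 2. A Groebner basis of the Jacobian ideal J(f) in C{p,q} is {p^3, p*q^2, 3*p^2 + q^3}; counting standard monomials gives mu = 7. Corank 2; j^3 = p^3 is a perfect cube, so E-series; the 4-jet and mu = 7 give E_7.

E_7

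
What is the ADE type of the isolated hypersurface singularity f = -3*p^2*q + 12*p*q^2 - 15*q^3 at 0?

D4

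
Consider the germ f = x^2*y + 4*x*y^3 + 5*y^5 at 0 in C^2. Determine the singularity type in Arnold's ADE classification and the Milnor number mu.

Type D6, Milnor number mu = 6.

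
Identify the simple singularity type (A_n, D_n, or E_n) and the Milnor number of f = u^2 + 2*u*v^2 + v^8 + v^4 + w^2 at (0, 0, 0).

The Hessian of f at 0 has rank 2. Corank 1: A-series; mu = 7 gives A_7.

Type A_7, Milnor number mu = 7.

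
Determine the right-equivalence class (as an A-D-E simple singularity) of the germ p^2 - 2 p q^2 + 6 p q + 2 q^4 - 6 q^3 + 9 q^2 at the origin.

The Hessian of f at 0 is [[2, 6], [6, 18]] with rank 1, so corank 1. A Groebner basis of the Jacobian ideal J(f) in C{p,q} is {p^2 - 9*p - 27*q, p*q + 3*p + 9*q, -p + q^2 - 3*q}; counting standard monomials gives mu = 3. Corank 1: A-series; mu = 3 gives A_3.

A3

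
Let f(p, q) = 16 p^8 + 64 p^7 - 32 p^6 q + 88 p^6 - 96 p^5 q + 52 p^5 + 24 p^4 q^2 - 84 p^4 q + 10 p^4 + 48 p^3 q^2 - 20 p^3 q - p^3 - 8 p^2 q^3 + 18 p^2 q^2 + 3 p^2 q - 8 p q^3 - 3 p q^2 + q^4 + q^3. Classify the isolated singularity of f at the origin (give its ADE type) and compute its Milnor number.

The Hessian of f at 0 is [[0, 0], [0, 0]] with rank 0, so corank 2. A Groebner basis of the Jacobian ideal J(f) in C{p,q} is {p^3 - 3*p^2/4 + 3*p*q/2 - 3*q^2/4, p^2*q - p^2 + 2*p*q - q^2, -5*p^2/4 + p*q^2 + 5*p*q/2 - 5*q^2/4, -3*p^2/2 + 3*p*q + q^3 - 3*q^2/2}; counting standard monomials gives mu = 6. Corank 2; j^3 = -(p - q)^3 is a perfect cube, so E-series; the 4-jet and mu = 6 give E_6.

Type E_{6}, Milnor number mu = 6.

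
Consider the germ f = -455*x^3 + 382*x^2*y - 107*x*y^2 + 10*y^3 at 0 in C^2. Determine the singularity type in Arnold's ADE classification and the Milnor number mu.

The Hessian of f at 0 is [[0, 0], [0, 0]] with rank 0, so corank 2. A Groebner basis of the Jacobian ideal J(f) in C{x,y} is {y^3, x^2 - 11*y^2/131, x*y - 38*y^2/131}; counting standard monomials gives mu = 4. Corank 2; j^3 = -(7*x - 2*y)*(65*x^2 - 36*x*y + 5*y^2) splits into three distinct lines over C (the quadratic factor has nonzero discriminant), so D_4.

Type D4, Milnor number mu = 4.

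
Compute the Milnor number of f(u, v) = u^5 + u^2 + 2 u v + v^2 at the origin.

4

The Hessian of f at 0 is [[2, 2], [2, 2]] with rank 1, so corank 1. A Groebner basis of the Jacobian ideal J(f) in C{u,v} is {v^4, u + v}; counting standard monomials gives mu = 4. Corank 1: A-series; mu = 4 gives A_4.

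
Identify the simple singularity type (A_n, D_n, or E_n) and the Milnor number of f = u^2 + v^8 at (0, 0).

Type A7, Milnor number mu = 7.

The Hessian of f at 0 has rank 1. Corank 1: A-series; mu = 7 gives A_7.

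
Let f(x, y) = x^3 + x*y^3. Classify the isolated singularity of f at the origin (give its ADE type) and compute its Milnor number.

Type E_7, Milnor number mu = 7.

The Hessian of f at 0 is [[0, 0], [0, 0]] with rank 0, so corank 2. A Groebner basis of the Jacobian ideal J(f) in C{x,y} is {x^3, x*y^2, 3*x^2 + y^3}; counting standard monomials gives mu = 7. Corank 2; j^3 = x^3 is a perfect cube, so E-series; the 4-jet and mu = 7 give E_7.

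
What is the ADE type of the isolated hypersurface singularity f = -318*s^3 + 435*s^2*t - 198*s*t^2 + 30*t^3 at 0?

D4

The Hessian of f at 0 has rank 0. Corank 2; j^3 = -3*(2*s - t)*(53*s^2 - 46*s*t + 10*t^2) splits into three distinct lines over C (the quadratic factor has nonzero discriminant), so D_4.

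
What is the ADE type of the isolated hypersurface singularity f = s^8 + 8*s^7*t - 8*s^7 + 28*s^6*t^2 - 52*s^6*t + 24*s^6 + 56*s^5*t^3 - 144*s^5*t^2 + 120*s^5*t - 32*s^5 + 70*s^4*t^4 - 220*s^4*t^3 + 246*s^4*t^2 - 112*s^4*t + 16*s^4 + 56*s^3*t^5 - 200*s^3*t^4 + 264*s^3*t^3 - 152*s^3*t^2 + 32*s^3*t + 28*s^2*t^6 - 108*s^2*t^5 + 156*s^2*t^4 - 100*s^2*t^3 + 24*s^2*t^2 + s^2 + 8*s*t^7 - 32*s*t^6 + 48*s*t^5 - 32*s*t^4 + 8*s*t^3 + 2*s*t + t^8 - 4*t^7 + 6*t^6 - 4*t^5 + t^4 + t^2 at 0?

A_{3}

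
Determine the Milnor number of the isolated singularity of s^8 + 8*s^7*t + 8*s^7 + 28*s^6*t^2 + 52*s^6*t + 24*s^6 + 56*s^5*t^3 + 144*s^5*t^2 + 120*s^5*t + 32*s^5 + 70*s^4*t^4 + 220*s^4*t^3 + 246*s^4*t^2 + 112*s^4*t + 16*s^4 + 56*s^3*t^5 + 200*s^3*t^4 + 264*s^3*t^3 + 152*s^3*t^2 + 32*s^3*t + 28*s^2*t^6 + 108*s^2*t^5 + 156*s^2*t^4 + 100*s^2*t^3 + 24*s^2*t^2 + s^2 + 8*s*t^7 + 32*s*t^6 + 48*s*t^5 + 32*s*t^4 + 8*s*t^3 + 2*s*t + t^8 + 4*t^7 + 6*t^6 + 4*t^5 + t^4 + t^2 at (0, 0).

3

The Hessian of f at 0 is [[2, 2], [2, 2]] with rank 1, so corank 1. A Groebner basis of the Jacobian ideal J(f) in C{s,t} is {t^3, s + t}; counting standard monomials gives mu = 3. Corank 1: A-series; mu = 3 gives A_3.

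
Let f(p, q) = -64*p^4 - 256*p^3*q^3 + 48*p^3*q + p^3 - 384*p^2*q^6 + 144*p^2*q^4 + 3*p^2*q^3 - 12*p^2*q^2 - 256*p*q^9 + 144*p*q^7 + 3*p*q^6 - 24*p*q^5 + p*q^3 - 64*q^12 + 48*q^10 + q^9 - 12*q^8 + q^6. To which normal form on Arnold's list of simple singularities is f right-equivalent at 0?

The Hessian of f at 0 has rank 0. Corank 2; j^3 = p^3 is a perfect cube, so E-series; the 4-jet and mu = 7 give E_7.

E7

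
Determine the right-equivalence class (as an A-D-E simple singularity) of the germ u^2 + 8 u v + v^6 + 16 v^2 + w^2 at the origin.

A_5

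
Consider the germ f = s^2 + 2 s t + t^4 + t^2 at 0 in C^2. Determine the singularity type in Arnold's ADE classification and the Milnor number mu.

The Hessian of f at 0 has rank 1. Corank 1: A-series; mu = 3 gives A_3.

Type A_3, Milnor number mu = 3.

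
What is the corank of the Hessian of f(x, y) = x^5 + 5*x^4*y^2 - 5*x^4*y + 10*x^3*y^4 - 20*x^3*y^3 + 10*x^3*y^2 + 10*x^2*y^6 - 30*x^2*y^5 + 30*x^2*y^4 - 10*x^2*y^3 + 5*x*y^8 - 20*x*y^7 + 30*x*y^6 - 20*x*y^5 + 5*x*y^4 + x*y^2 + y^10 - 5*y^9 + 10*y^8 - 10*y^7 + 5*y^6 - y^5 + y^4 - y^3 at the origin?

2

Hessian at 0 has rank 0.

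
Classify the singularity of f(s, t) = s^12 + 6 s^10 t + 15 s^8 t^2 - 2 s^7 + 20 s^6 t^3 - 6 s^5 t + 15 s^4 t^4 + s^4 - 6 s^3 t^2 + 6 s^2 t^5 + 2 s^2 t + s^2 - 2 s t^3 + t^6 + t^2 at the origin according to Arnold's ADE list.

A_1

The Hessian of f at 0 is [[2, 0], [0, 2]] with rank 2, so corank 0. A Groebner basis of the Jacobian ideal J(f) in C{s,t} is {s, t}; counting standard monomials gives mu = 1. Corank 0: nondegenerate Morse point, so A_1.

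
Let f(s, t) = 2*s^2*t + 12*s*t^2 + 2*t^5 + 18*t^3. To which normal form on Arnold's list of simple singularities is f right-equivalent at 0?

D6

The Hessian of f at 0 has rank 0. Corank 2; j^3 = 2*t*(s + 3*t)^2 has shape L^2 M (L != M), so D-series; mu = 6 gives D_6.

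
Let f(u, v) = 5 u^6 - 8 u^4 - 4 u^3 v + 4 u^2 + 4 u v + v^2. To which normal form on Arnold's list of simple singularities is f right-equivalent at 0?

The Hessian of f at 0 is [[8, 4], [4, 2]] with rank 1, so corank 1. A Groebner basis of the Jacobian ideal J(f) in C{u,v} is {u*v^2 - 4*u - 2*v, 8*u + v^3 + 4*v, u^2 + u*v + v^2/4}; counting standard monomials gives mu = 5. Corank 1: A-series; mu = 5 gives A_5.

A_5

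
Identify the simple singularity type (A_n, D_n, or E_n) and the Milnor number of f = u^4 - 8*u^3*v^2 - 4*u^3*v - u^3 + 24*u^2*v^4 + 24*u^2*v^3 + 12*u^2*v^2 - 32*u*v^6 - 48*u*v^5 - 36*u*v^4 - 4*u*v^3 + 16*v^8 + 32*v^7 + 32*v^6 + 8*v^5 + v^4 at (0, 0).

Type E6, Milnor number mu = 6.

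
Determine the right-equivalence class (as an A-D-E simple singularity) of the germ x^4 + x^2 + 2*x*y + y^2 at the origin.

A3

The Hessian of f at 0 is [[2, 2], [2, 2]] with rank 1, so corank 1. A Groebner basis of the Jacobian ideal J(f) in C{x,y} is {y^3, x + y}; counting standard monomials gives mu = 3. Corank 1: A-series; mu = 3 gives A_3.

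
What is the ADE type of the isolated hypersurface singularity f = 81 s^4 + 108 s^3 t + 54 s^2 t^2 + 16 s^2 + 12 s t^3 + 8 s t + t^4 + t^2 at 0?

A_3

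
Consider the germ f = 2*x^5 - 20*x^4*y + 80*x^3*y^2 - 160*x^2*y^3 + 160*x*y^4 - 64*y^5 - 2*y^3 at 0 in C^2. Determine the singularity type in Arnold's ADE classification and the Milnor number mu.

Type E_{8}, Milnor number mu = 8.

The Hessian of f at 0 is [[0, 0], [0, 0]] with rank 0, so corank 2. A Groebner basis of the Jacobian ideal J(f) in C{x,y} is {x^4 - 8*x^3*y, y^2}; counting standard monomials gives mu = 8. Corank 2; j^3 = -2*y^3 is a perfect cube, so E-series; the 5-jet and mu = 8 give E_8.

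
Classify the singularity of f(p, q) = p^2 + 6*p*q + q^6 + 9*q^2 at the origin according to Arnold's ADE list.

A_5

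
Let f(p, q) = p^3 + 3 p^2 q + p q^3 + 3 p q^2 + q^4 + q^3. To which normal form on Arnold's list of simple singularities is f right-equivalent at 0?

The Hessian of f at 0 has rank 0. Corank 2; j^3 = (p + q)^3 is a perfect cube, so E-series; the 4-jet and mu = 7 give E_7.

E_7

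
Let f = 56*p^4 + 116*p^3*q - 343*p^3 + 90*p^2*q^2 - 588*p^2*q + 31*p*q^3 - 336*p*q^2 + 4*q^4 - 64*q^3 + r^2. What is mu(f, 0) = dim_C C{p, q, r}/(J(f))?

The Hessian of f at 0 has rank 1. Corank 2; j^3 = -(7*p + 4*q)^3 is a perfect cube, so E-series; the 4-jet and mu = 7 give E_7.

7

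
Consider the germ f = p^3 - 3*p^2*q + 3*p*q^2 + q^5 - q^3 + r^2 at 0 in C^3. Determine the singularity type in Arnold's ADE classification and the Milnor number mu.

The Hessian of f at 0 is [[0, 0, 0], [0, 0, 0], [0, 0, 2]] with rank 1, so corank 2. A Groebner basis of the Jacobian ideal J(f) in C{p,q,r} is {q^4, p^2 - 2*p*q + q^2, r}; counting standard monomials gives mu = 8. Corank 2; j^3 = (p - q)^3 is a perfect cube, so E-series; the 5-jet and mu = 8 give E_8.

Type E8, Milnor number mu = 8.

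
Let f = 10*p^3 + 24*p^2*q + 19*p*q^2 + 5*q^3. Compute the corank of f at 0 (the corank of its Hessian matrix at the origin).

Hessian at 0 has rank 0.

2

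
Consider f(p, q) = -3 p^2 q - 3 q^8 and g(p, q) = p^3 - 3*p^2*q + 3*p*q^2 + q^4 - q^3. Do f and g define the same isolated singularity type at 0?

No.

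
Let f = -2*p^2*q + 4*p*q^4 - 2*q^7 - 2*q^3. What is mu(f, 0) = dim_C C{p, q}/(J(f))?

The Hessian of f at 0 is [[0, 0], [0, 0]] with rank 0, so corank 2. A Groebner basis of the Jacobian ideal J(f) in C{p,q} is {q^3, p^2 + 3*q^2, p*q}; counting standard monomials gives mu = 4. Corank 2; j^3 = -2*q*(p^2 + q^2) splits into three distinct lines over C (the quadratic factor has nonzero discriminant), so D_4.

4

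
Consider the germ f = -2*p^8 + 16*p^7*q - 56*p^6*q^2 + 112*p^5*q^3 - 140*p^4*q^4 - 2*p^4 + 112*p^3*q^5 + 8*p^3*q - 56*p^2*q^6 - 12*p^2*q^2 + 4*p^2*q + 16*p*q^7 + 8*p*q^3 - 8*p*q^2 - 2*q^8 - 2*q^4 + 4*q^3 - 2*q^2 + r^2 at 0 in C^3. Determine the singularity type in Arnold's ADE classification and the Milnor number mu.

Type A_{7}, Milnor number mu = 7.

The Hessian of f at 0 has rank 2. Corank 1: A-series; mu = 7 gives A_7.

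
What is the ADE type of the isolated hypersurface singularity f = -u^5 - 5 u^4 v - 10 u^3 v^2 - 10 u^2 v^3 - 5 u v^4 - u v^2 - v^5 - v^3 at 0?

D_{6}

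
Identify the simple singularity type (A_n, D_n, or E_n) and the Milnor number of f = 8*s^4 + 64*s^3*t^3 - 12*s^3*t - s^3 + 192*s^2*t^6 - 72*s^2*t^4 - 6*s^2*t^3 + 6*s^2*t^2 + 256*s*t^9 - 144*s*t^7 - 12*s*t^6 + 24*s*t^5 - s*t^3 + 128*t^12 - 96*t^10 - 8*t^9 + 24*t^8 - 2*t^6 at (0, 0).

Type E7, Milnor number mu = 7.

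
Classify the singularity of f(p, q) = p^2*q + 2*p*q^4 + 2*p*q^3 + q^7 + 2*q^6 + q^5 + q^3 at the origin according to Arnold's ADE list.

D_4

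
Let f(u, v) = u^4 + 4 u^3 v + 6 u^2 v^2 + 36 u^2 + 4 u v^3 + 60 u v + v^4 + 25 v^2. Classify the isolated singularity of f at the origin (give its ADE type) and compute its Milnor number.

Type A3, Milnor number mu = 3.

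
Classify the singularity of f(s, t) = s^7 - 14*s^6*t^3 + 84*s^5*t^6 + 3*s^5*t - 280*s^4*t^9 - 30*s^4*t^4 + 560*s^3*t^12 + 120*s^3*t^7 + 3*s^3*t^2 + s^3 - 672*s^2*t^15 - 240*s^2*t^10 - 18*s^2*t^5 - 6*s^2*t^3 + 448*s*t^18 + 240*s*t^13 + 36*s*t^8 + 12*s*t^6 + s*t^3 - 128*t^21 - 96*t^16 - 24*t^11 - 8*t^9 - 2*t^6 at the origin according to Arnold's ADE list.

The Hessian of f at 0 is [[0, 0], [0, 0]] with rank 0, so corank 2. A Groebner basis of the Jacobian ideal J(f) in C{s,t} is {s^3, s*t^2, 3*s^2 + t^3}; counting standard monomials gives mu = 7. Corank 2; j^3 = s^3 is a perfect cube, so E-series; the 4-jet and mu = 7 give E_7.

E_{7}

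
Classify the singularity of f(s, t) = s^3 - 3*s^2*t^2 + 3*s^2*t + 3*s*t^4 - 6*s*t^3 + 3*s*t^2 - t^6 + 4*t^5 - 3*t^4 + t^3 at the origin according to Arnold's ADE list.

The Hessian of f at 0 has rank 0. Corank 2; j^3 = (s + t)^3 is a perfect cube, so E-series; the 5-jet and mu = 8 give E_8.

E_8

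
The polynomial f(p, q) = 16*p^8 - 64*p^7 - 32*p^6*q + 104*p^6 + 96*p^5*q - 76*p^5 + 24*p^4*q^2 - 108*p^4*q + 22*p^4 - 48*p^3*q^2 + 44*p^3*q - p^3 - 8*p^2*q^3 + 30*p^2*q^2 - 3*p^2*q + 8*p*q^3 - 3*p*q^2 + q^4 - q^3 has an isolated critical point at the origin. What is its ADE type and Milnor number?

Type E_6, Milnor number mu = 6.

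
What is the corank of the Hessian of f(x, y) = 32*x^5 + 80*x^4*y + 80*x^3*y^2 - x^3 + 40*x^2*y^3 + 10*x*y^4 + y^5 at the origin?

2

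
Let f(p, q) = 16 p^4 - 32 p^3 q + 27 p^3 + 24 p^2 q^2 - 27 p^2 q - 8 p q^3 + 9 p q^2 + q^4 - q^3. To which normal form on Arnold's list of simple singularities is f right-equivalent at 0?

The Hessian of f at 0 has rank 0. Corank 2; j^3 = (3*p - q)^3 is a perfect cube, so E-series; the 4-jet and mu = 6 give E_6.

E_6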